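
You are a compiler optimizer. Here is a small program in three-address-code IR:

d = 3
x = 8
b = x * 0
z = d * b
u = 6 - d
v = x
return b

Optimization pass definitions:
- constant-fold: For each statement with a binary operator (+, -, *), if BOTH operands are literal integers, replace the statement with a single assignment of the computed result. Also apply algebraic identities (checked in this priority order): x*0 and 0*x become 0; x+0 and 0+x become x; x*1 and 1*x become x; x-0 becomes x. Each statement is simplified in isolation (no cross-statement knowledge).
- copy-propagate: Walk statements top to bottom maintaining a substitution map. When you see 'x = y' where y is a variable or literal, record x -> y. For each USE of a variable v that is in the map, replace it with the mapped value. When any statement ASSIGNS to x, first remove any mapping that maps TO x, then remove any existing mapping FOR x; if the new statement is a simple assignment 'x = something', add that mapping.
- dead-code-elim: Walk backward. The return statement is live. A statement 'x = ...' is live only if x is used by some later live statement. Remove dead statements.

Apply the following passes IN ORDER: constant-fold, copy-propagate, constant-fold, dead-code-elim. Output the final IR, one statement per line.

Initial IR:
  d = 3
  x = 8
  b = x * 0
  z = d * b
  u = 6 - d
  v = x
  return b
After constant-fold (7 stmts):
  d = 3
  x = 8
  b = 0
  z = d * b
  u = 6 - d
  v = x
  return b
After copy-propagate (7 stmts):
  d = 3
  x = 8
  b = 0
  z = 3 * 0
  u = 6 - 3
  v = 8
  return 0
After constant-fold (7 stmts):
  d = 3
  x = 8
  b = 0
  z = 0
  u = 3
  v = 8
  return 0
After dead-code-elim (1 stmts):
  return 0

Answer: return 0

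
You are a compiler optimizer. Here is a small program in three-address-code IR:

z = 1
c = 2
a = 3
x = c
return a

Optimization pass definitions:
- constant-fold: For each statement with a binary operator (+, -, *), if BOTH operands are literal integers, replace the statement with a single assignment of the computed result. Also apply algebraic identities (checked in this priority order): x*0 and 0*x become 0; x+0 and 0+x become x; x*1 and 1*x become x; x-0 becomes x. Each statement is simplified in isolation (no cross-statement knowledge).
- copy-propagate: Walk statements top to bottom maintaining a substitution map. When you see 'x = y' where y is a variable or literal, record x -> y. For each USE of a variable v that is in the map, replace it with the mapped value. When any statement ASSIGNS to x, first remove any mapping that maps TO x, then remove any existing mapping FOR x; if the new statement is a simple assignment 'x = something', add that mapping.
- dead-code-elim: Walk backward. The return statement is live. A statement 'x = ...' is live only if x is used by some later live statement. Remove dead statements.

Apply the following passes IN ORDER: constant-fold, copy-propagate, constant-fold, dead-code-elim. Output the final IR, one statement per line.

Initial IR:
  z = 1
  c = 2
  a = 3
  x = c
  return a
After constant-fold (5 stmts):
  z = 1
  c = 2
  a = 3
  x = c
  return a
After copy-propagate (5 stmts):
  z = 1
  c = 2
  a = 3
  x = 2
  return 3
After constant-fold (5 stmts):
  z = 1
  c = 2
  a = 3
  x = 2
  return 3
After dead-code-elim (1 stmts):
  return 3

Answer: return 3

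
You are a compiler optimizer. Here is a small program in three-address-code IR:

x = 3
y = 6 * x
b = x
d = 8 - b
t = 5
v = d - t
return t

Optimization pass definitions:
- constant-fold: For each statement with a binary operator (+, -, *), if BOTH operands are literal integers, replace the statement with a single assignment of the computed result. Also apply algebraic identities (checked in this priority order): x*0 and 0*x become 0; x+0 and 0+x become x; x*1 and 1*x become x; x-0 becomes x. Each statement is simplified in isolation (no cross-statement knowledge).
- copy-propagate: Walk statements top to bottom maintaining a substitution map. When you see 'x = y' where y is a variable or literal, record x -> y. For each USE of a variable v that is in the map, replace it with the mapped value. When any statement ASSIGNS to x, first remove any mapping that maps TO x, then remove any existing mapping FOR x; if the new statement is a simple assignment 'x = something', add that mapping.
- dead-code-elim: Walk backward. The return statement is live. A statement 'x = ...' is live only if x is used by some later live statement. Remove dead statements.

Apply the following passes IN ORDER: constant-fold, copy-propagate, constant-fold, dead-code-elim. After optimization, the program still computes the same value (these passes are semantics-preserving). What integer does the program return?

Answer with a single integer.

Answer: 5

Derivation:
Initial IR:
  x = 3
  y = 6 * x
  b = x
  d = 8 - b
  t = 5
  v = d - t
  return t
After constant-fold (7 stmts):
  x = 3
  y = 6 * x
  b = x
  d = 8 - b
  t = 5
  v = d - t
  return t
After copy-propagate (7 stmts):
  x = 3
  y = 6 * 3
  b = 3
  d = 8 - 3
  t = 5
  v = d - 5
  return 5
After constant-fold (7 stmts):
  x = 3
  y = 18
  b = 3
  d = 5
  t = 5
  v = d - 5
  return 5
After dead-code-elim (1 stmts):
  return 5
Evaluate:
  x = 3  =>  x = 3
  y = 6 * x  =>  y = 18
  b = x  =>  b = 3
  d = 8 - b  =>  d = 5
  t = 5  =>  t = 5
  v = d - t  =>  v = 0
  return t = 5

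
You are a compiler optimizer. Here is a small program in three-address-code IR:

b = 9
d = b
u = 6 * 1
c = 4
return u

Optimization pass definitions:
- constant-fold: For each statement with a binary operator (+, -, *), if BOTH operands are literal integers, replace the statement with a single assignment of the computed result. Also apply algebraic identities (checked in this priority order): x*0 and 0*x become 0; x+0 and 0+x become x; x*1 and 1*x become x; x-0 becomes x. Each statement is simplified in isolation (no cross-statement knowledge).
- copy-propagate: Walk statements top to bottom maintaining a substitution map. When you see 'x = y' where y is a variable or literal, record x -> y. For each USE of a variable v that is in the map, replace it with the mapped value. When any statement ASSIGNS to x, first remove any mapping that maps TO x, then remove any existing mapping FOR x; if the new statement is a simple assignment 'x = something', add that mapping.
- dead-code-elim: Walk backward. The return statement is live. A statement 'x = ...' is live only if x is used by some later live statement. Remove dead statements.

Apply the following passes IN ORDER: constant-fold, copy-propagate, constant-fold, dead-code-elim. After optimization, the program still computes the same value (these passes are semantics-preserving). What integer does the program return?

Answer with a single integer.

Answer: 6

Derivation:
Initial IR:
  b = 9
  d = b
  u = 6 * 1
  c = 4
  return u
After constant-fold (5 stmts):
  b = 9
  d = b
  u = 6
  c = 4
  return u
After copy-propagate (5 stmts):
  b = 9
  d = 9
  u = 6
  c = 4
  return 6
After constant-fold (5 stmts):
  b = 9
  d = 9
  u = 6
  c = 4
  return 6
After dead-code-elim (1 stmts):
  return 6
Evaluate:
  b = 9  =>  b = 9
  d = b  =>  d = 9
  u = 6 * 1  =>  u = 6
  c = 4  =>  c = 4
  return u = 6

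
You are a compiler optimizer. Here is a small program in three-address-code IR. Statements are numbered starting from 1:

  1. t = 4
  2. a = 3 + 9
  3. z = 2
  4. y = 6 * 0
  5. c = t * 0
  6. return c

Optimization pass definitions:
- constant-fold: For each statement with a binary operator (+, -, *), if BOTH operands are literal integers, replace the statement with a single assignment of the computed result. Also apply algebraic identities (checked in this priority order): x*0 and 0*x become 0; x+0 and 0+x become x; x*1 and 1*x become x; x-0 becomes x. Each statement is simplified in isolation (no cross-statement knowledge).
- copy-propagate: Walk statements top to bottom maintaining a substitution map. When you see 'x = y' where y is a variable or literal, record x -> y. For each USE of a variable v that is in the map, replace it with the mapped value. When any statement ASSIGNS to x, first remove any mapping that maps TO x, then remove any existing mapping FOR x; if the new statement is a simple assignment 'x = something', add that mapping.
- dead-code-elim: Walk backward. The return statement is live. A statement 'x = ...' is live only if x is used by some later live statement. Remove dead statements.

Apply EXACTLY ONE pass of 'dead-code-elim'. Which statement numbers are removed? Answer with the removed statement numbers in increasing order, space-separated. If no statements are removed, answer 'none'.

Answer: 2 3 4

Derivation:
Backward liveness scan:
Stmt 1 't = 4': KEEP (t is live); live-in = []
Stmt 2 'a = 3 + 9': DEAD (a not in live set ['t'])
Stmt 3 'z = 2': DEAD (z not in live set ['t'])
Stmt 4 'y = 6 * 0': DEAD (y not in live set ['t'])
Stmt 5 'c = t * 0': KEEP (c is live); live-in = ['t']
Stmt 6 'return c': KEEP (return); live-in = ['c']
Removed statement numbers: [2, 3, 4]
Surviving IR:
  t = 4
  c = t * 0
  return c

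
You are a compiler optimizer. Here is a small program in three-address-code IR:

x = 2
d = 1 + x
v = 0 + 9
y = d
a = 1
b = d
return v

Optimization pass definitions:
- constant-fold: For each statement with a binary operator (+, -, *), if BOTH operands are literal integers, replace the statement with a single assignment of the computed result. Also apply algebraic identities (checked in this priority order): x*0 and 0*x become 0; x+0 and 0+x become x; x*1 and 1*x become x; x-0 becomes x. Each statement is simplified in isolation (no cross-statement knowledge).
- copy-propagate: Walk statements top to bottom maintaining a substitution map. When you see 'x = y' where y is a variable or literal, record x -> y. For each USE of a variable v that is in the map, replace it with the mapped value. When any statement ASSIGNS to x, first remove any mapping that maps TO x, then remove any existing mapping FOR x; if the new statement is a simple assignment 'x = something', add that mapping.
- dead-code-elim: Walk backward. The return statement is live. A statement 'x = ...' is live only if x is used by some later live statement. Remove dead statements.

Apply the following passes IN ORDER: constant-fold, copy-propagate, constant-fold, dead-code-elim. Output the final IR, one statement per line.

Answer: return 9

Derivation:
Initial IR:
  x = 2
  d = 1 + x
  v = 0 + 9
  y = d
  a = 1
  b = d
  return v
After constant-fold (7 stmts):
  x = 2
  d = 1 + x
  v = 9
  y = d
  a = 1
  b = d
  return v
After copy-propagate (7 stmts):
  x = 2
  d = 1 + 2
  v = 9
  y = d
  a = 1
  b = d
  return 9
After constant-fold (7 stmts):
  x = 2
  d = 3
  v = 9
  y = d
  a = 1
  b = d
  return 9
After dead-code-elim (1 stmts):
  return 9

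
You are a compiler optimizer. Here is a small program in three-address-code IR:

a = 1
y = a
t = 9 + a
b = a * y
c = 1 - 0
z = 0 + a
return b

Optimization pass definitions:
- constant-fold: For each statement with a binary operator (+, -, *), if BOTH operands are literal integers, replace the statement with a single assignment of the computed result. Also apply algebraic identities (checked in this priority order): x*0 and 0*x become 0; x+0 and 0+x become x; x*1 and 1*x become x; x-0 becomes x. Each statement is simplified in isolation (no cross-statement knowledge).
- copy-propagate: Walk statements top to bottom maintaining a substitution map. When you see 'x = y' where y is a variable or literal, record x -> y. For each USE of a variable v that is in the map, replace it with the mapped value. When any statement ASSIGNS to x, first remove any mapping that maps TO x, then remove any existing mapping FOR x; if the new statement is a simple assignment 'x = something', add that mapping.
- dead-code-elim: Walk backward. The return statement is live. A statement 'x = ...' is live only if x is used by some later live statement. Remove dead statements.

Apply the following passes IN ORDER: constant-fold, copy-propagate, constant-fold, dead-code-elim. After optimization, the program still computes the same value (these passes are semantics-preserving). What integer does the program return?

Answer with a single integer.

Answer: 1

Derivation:
Initial IR:
  a = 1
  y = a
  t = 9 + a
  b = a * y
  c = 1 - 0
  z = 0 + a
  return b
After constant-fold (7 stmts):
  a = 1
  y = a
  t = 9 + a
  b = a * y
  c = 1
  z = a
  return b
After copy-propagate (7 stmts):
  a = 1
  y = 1
  t = 9 + 1
  b = 1 * 1
  c = 1
  z = 1
  return b
After constant-fold (7 stmts):
  a = 1
  y = 1
  t = 10
  b = 1
  c = 1
  z = 1
  return b
After dead-code-elim (2 stmts):
  b = 1
  return b
Evaluate:
  a = 1  =>  a = 1
  y = a  =>  y = 1
  t = 9 + a  =>  t = 10
  b = a * y  =>  b = 1
  c = 1 - 0  =>  c = 1
  z = 0 + a  =>  z = 1
  return b = 1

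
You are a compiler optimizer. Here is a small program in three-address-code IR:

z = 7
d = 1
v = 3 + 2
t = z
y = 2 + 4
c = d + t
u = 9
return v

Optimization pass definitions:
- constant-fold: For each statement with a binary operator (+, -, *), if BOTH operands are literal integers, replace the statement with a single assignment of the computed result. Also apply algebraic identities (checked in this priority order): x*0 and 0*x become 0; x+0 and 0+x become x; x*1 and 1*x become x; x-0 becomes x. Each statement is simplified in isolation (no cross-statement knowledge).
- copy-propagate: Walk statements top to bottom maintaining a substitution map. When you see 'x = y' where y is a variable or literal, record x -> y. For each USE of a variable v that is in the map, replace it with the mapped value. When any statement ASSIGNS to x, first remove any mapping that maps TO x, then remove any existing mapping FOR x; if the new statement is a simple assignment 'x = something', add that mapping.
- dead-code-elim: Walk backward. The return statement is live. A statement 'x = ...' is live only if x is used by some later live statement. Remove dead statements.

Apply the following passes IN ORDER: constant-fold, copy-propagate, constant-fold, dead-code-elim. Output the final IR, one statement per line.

Answer: return 5

Derivation:
Initial IR:
  z = 7
  d = 1
  v = 3 + 2
  t = z
  y = 2 + 4
  c = d + t
  u = 9
  return v
After constant-fold (8 stmts):
  z = 7
  d = 1
  v = 5
  t = z
  y = 6
  c = d + t
  u = 9
  return v
After copy-propagate (8 stmts):
  z = 7
  d = 1
  v = 5
  t = 7
  y = 6
  c = 1 + 7
  u = 9
  return 5
After constant-fold (8 stmts):
  z = 7
  d = 1
  v = 5
  t = 7
  y = 6
  c = 8
  u = 9
  return 5
After dead-code-elim (1 stmts):
  return 5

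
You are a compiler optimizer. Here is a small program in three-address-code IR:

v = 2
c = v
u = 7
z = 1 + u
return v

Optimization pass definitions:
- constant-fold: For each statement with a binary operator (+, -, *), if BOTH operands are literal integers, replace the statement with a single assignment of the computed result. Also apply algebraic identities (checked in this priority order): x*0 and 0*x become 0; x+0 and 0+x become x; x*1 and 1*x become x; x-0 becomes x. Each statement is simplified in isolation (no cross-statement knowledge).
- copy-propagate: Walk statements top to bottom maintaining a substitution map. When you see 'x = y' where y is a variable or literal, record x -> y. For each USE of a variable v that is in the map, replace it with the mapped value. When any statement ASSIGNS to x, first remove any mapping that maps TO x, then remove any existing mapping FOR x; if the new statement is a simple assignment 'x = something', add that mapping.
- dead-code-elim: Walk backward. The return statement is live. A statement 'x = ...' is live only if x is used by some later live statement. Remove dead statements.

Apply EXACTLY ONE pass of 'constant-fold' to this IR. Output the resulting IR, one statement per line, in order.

Applying constant-fold statement-by-statement:
  [1] v = 2  (unchanged)
  [2] c = v  (unchanged)
  [3] u = 7  (unchanged)
  [4] z = 1 + u  (unchanged)
  [5] return v  (unchanged)
Result (5 stmts):
  v = 2
  c = v
  u = 7
  z = 1 + u
  return v

Answer: v = 2
c = v
u = 7
z = 1 + u
return v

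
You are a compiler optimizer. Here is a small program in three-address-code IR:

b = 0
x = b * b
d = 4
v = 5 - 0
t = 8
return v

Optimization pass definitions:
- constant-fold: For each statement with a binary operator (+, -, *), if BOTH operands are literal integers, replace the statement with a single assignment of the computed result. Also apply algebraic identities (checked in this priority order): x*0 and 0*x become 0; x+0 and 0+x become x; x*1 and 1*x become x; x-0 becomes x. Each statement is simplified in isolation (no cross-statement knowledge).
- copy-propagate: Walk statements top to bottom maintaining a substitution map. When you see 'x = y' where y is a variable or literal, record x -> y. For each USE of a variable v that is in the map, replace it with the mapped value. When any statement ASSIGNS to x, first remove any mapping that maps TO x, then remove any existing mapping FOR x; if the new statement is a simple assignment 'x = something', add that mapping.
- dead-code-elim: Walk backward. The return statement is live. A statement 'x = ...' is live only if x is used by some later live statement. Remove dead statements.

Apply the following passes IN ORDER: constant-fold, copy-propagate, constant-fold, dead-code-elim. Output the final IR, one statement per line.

Initial IR:
  b = 0
  x = b * b
  d = 4
  v = 5 - 0
  t = 8
  return v
After constant-fold (6 stmts):
  b = 0
  x = b * b
  d = 4
  v = 5
  t = 8
  return v
After copy-propagate (6 stmts):
  b = 0
  x = 0 * 0
  d = 4
  v = 5
  t = 8
  return 5
After constant-fold (6 stmts):
  b = 0
  x = 0
  d = 4
  v = 5
  t = 8
  return 5
After dead-code-elim (1 stmts):
  return 5

Answer: return 5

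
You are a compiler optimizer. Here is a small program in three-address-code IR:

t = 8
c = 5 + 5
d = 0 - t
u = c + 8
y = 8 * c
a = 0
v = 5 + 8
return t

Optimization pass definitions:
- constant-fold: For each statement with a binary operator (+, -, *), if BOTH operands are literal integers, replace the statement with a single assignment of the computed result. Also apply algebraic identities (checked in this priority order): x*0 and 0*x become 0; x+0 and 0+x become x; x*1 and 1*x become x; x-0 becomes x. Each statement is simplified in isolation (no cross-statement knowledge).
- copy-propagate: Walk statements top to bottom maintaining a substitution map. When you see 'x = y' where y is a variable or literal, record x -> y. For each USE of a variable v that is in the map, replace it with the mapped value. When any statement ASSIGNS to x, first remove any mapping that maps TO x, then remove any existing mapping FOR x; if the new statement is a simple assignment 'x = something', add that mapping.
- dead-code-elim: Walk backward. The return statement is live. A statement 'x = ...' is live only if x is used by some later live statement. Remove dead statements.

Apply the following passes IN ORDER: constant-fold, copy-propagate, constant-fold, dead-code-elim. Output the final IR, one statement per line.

Answer: return 8

Derivation:
Initial IR:
  t = 8
  c = 5 + 5
  d = 0 - t
  u = c + 8
  y = 8 * c
  a = 0
  v = 5 + 8
  return t
After constant-fold (8 stmts):
  t = 8
  c = 10
  d = 0 - t
  u = c + 8
  y = 8 * c
  a = 0
  v = 13
  return t
After copy-propagate (8 stmts):
  t = 8
  c = 10
  d = 0 - 8
  u = 10 + 8
  y = 8 * 10
  a = 0
  v = 13
  return 8
After constant-fold (8 stmts):
  t = 8
  c = 10
  d = -8
  u = 18
  y = 80
  a = 0
  v = 13
  return 8
After dead-code-elim (1 stmts):
  return 8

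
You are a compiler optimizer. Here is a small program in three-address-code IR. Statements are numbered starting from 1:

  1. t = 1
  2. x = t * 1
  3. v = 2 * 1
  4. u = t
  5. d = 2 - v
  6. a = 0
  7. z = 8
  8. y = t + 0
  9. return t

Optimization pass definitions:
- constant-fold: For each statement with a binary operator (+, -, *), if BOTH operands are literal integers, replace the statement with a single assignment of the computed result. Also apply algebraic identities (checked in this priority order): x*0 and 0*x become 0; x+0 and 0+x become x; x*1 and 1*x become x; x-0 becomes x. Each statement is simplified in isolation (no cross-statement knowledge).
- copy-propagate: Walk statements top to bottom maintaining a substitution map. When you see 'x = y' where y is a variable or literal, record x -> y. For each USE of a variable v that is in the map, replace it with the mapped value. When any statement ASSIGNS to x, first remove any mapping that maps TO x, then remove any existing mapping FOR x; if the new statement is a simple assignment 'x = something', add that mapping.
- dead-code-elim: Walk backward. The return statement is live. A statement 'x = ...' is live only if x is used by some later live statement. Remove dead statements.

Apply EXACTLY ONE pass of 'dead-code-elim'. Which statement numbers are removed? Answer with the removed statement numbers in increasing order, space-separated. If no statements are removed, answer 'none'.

Backward liveness scan:
Stmt 1 't = 1': KEEP (t is live); live-in = []
Stmt 2 'x = t * 1': DEAD (x not in live set ['t'])
Stmt 3 'v = 2 * 1': DEAD (v not in live set ['t'])
Stmt 4 'u = t': DEAD (u not in live set ['t'])
Stmt 5 'd = 2 - v': DEAD (d not in live set ['t'])
Stmt 6 'a = 0': DEAD (a not in live set ['t'])
Stmt 7 'z = 8': DEAD (z not in live set ['t'])
Stmt 8 'y = t + 0': DEAD (y not in live set ['t'])
Stmt 9 'return t': KEEP (return); live-in = ['t']
Removed statement numbers: [2, 3, 4, 5, 6, 7, 8]
Surviving IR:
  t = 1
  return t

Answer: 2 3 4 5 6 7 8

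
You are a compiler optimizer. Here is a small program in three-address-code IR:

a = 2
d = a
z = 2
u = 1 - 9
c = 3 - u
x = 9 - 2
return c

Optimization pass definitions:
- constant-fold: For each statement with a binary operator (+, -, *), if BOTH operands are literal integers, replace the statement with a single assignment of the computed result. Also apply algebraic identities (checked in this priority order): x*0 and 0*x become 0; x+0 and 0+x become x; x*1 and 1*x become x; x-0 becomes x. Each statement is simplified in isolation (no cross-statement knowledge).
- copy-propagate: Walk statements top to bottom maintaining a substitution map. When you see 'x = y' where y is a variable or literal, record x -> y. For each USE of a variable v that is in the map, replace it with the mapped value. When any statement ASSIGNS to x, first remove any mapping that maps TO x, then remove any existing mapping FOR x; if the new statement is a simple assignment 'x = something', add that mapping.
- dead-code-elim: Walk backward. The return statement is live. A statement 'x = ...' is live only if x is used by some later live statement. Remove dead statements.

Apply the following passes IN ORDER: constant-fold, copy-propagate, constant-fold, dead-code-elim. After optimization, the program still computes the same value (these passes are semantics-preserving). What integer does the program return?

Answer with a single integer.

Initial IR:
  a = 2
  d = a
  z = 2
  u = 1 - 9
  c = 3 - u
  x = 9 - 2
  return c
After constant-fold (7 stmts):
  a = 2
  d = a
  z = 2
  u = -8
  c = 3 - u
  x = 7
  return c
After copy-propagate (7 stmts):
  a = 2
  d = 2
  z = 2
  u = -8
  c = 3 - -8
  x = 7
  return c
After constant-fold (7 stmts):
  a = 2
  d = 2
  z = 2
  u = -8
  c = 11
  x = 7
  return c
After dead-code-elim (2 stmts):
  c = 11
  return c
Evaluate:
  a = 2  =>  a = 2
  d = a  =>  d = 2
  z = 2  =>  z = 2
  u = 1 - 9  =>  u = -8
  c = 3 - u  =>  c = 11
  x = 9 - 2  =>  x = 7
  return c = 11

Answer: 11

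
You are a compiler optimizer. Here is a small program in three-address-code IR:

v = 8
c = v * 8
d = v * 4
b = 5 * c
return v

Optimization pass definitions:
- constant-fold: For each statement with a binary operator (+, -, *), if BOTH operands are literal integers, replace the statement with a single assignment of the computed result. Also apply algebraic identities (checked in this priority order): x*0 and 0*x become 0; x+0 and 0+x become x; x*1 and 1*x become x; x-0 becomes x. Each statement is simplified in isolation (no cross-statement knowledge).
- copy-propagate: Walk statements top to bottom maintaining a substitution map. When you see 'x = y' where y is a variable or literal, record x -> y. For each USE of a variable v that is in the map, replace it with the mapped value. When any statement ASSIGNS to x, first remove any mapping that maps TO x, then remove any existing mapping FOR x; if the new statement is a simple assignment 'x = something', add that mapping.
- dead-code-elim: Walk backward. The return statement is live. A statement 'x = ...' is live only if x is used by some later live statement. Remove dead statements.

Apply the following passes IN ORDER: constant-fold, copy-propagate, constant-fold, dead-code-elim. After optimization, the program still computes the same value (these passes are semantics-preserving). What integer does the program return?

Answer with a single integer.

Initial IR:
  v = 8
  c = v * 8
  d = v * 4
  b = 5 * c
  return v
After constant-fold (5 stmts):
  v = 8
  c = v * 8
  d = v * 4
  b = 5 * c
  return v
After copy-propagate (5 stmts):
  v = 8
  c = 8 * 8
  d = 8 * 4
  b = 5 * c
  return 8
After constant-fold (5 stmts):
  v = 8
  c = 64
  d = 32
  b = 5 * c
  return 8
After dead-code-elim (1 stmts):
  return 8
Evaluate:
  v = 8  =>  v = 8
  c = v * 8  =>  c = 64
  d = v * 4  =>  d = 32
  b = 5 * c  =>  b = 320
  return v = 8

Answer: 8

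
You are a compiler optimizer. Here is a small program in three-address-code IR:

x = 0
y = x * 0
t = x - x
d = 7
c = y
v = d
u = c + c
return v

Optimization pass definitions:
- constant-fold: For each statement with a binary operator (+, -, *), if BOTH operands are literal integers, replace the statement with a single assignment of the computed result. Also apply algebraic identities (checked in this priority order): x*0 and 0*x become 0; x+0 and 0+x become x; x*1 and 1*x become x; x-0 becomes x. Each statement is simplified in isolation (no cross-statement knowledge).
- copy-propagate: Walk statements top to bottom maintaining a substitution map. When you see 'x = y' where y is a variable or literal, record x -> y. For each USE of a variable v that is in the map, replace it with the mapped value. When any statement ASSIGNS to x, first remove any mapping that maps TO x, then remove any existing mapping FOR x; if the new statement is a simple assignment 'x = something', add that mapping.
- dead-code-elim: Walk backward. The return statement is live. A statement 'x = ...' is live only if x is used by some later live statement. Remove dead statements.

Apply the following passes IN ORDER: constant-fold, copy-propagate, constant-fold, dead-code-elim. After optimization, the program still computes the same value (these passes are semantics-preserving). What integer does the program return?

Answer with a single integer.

Answer: 7

Derivation:
Initial IR:
  x = 0
  y = x * 0
  t = x - x
  d = 7
  c = y
  v = d
  u = c + c
  return v
After constant-fold (8 stmts):
  x = 0
  y = 0
  t = x - x
  d = 7
  c = y
  v = d
  u = c + c
  return v
After copy-propagate (8 stmts):
  x = 0
  y = 0
  t = 0 - 0
  d = 7
  c = 0
  v = 7
  u = 0 + 0
  return 7
After constant-fold (8 stmts):
  x = 0
  y = 0
  t = 0
  d = 7
  c = 0
  v = 7
  u = 0
  return 7
After dead-code-elim (1 stmts):
  return 7
Evaluate:
  x = 0  =>  x = 0
  y = x * 0  =>  y = 0
  t = x - x  =>  t = 0
  d = 7  =>  d = 7
  c = y  =>  c = 0
  v = d  =>  v = 7
  u = c + c  =>  u = 0
  return v = 7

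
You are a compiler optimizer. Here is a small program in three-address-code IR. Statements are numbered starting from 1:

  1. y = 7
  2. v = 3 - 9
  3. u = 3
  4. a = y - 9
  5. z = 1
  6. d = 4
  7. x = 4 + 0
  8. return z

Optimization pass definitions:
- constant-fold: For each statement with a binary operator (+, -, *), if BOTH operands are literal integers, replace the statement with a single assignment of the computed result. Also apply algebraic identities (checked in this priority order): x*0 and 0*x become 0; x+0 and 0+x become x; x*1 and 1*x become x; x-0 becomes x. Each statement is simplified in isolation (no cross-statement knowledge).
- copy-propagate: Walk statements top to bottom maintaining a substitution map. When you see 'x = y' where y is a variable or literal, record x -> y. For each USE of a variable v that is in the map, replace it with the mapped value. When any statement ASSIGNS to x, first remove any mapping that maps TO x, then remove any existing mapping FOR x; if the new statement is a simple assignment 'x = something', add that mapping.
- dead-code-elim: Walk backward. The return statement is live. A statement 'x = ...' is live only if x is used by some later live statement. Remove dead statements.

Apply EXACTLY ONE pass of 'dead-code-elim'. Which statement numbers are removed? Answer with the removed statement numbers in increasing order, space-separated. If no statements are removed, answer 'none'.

Backward liveness scan:
Stmt 1 'y = 7': DEAD (y not in live set [])
Stmt 2 'v = 3 - 9': DEAD (v not in live set [])
Stmt 3 'u = 3': DEAD (u not in live set [])
Stmt 4 'a = y - 9': DEAD (a not in live set [])
Stmt 5 'z = 1': KEEP (z is live); live-in = []
Stmt 6 'd = 4': DEAD (d not in live set ['z'])
Stmt 7 'x = 4 + 0': DEAD (x not in live set ['z'])
Stmt 8 'return z': KEEP (return); live-in = ['z']
Removed statement numbers: [1, 2, 3, 4, 6, 7]
Surviving IR:
  z = 1
  return z

Answer: 1 2 3 4 6 7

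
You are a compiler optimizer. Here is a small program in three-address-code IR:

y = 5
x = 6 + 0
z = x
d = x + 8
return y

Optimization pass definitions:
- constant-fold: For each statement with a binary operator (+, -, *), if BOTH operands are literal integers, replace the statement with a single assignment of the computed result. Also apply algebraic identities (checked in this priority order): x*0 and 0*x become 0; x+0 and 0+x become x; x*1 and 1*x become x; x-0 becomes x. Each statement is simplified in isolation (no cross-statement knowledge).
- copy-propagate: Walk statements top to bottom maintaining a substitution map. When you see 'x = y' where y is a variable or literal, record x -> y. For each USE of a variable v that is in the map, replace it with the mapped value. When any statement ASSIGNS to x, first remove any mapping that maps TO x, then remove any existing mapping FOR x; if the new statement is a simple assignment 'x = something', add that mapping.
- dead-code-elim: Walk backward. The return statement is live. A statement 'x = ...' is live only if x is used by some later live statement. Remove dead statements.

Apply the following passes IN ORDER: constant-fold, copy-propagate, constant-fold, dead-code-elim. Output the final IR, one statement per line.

Answer: return 5

Derivation:
Initial IR:
  y = 5
  x = 6 + 0
  z = x
  d = x + 8
  return y
After constant-fold (5 stmts):
  y = 5
  x = 6
  z = x
  d = x + 8
  return y
After copy-propagate (5 stmts):
  y = 5
  x = 6
  z = 6
  d = 6 + 8
  return 5
After constant-fold (5 stmts):
  y = 5
  x = 6
  z = 6
  d = 14
  return 5
After dead-code-elim (1 stmts):
  return 5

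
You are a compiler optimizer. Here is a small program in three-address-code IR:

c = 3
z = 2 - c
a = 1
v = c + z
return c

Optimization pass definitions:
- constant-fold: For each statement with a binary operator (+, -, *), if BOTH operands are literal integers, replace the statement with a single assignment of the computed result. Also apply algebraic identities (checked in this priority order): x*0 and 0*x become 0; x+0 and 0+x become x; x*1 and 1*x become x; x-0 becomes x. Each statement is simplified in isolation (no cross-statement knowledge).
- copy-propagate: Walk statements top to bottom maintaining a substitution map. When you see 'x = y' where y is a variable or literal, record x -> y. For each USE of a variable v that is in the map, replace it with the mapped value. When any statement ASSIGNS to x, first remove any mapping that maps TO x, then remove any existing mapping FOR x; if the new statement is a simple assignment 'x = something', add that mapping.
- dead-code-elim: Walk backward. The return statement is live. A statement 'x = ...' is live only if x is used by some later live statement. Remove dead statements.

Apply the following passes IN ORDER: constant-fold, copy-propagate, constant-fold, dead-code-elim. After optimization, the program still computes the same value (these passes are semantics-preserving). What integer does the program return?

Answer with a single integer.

Initial IR:
  c = 3
  z = 2 - c
  a = 1
  v = c + z
  return c
After constant-fold (5 stmts):
  c = 3
  z = 2 - c
  a = 1
  v = c + z
  return c
After copy-propagate (5 stmts):
  c = 3
  z = 2 - 3
  a = 1
  v = 3 + z
  return 3
After constant-fold (5 stmts):
  c = 3
  z = -1
  a = 1
  v = 3 + z
  return 3
After dead-code-elim (1 stmts):
  return 3
Evaluate:
  c = 3  =>  c = 3
  z = 2 - c  =>  z = -1
  a = 1  =>  a = 1
  v = c + z  =>  v = 2
  return c = 3

Answer: 3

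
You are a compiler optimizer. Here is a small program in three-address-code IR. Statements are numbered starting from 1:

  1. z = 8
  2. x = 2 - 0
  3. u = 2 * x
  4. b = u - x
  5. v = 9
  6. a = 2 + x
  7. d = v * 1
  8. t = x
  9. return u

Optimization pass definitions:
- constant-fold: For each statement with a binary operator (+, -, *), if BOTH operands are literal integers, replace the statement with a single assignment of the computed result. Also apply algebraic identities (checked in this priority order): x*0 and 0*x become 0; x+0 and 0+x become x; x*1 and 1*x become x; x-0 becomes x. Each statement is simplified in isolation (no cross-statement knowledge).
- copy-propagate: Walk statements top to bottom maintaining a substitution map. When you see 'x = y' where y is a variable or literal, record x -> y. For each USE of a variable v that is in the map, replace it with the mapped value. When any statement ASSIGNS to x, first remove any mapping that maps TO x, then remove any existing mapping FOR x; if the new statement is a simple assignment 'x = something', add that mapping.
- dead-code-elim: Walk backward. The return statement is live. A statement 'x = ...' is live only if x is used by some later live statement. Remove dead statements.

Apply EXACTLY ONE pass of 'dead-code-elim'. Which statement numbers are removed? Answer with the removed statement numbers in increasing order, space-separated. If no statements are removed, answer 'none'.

Backward liveness scan:
Stmt 1 'z = 8': DEAD (z not in live set [])
Stmt 2 'x = 2 - 0': KEEP (x is live); live-in = []
Stmt 3 'u = 2 * x': KEEP (u is live); live-in = ['x']
Stmt 4 'b = u - x': DEAD (b not in live set ['u'])
Stmt 5 'v = 9': DEAD (v not in live set ['u'])
Stmt 6 'a = 2 + x': DEAD (a not in live set ['u'])
Stmt 7 'd = v * 1': DEAD (d not in live set ['u'])
Stmt 8 't = x': DEAD (t not in live set ['u'])
Stmt 9 'return u': KEEP (return); live-in = ['u']
Removed statement numbers: [1, 4, 5, 6, 7, 8]
Surviving IR:
  x = 2 - 0
  u = 2 * x
  return u

Answer: 1 4 5 6 7 8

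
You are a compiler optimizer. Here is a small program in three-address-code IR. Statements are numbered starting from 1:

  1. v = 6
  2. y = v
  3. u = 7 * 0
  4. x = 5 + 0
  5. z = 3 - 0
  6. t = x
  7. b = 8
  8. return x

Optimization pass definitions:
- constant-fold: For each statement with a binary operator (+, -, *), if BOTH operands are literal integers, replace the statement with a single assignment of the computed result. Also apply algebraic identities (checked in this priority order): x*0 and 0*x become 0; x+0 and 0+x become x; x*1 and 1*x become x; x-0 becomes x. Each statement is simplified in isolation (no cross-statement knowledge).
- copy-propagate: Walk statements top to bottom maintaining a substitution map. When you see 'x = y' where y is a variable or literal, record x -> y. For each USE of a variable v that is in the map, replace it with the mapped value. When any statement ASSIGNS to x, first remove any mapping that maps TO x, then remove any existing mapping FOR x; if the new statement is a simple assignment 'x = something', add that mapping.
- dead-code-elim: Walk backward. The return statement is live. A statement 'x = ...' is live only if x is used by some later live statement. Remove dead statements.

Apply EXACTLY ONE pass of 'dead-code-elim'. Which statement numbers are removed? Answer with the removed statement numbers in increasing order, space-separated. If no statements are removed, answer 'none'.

Backward liveness scan:
Stmt 1 'v = 6': DEAD (v not in live set [])
Stmt 2 'y = v': DEAD (y not in live set [])
Stmt 3 'u = 7 * 0': DEAD (u not in live set [])
Stmt 4 'x = 5 + 0': KEEP (x is live); live-in = []
Stmt 5 'z = 3 - 0': DEAD (z not in live set ['x'])
Stmt 6 't = x': DEAD (t not in live set ['x'])
Stmt 7 'b = 8': DEAD (b not in live set ['x'])
Stmt 8 'return x': KEEP (return); live-in = ['x']
Removed statement numbers: [1, 2, 3, 5, 6, 7]
Surviving IR:
  x = 5 + 0
  return x

Answer: 1 2 3 5 6 7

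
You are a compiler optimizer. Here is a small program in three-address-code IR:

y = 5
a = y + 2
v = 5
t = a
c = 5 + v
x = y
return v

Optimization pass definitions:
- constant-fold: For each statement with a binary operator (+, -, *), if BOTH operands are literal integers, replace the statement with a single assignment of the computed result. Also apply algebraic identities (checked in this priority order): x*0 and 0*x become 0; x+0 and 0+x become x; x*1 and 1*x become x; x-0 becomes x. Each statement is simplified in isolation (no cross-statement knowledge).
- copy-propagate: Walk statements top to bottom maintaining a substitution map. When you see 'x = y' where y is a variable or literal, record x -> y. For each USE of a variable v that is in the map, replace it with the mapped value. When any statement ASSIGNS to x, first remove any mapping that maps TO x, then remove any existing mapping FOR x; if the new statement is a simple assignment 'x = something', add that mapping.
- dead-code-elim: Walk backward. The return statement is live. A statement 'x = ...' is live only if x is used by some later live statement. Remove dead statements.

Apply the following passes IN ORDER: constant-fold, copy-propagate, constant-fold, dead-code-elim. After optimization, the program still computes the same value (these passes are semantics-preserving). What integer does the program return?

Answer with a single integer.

Initial IR:
  y = 5
  a = y + 2
  v = 5
  t = a
  c = 5 + v
  x = y
  return v
After constant-fold (7 stmts):
  y = 5
  a = y + 2
  v = 5
  t = a
  c = 5 + v
  x = y
  return v
After copy-propagate (7 stmts):
  y = 5
  a = 5 + 2
  v = 5
  t = a
  c = 5 + 5
  x = 5
  return 5
After constant-fold (7 stmts):
  y = 5
  a = 7
  v = 5
  t = a
  c = 10
  x = 5
  return 5
After dead-code-elim (1 stmts):
  return 5
Evaluate:
  y = 5  =>  y = 5
  a = y + 2  =>  a = 7
  v = 5  =>  v = 5
  t = a  =>  t = 7
  c = 5 + v  =>  c = 10
  x = y  =>  x = 5
  return v = 5

Answer: 5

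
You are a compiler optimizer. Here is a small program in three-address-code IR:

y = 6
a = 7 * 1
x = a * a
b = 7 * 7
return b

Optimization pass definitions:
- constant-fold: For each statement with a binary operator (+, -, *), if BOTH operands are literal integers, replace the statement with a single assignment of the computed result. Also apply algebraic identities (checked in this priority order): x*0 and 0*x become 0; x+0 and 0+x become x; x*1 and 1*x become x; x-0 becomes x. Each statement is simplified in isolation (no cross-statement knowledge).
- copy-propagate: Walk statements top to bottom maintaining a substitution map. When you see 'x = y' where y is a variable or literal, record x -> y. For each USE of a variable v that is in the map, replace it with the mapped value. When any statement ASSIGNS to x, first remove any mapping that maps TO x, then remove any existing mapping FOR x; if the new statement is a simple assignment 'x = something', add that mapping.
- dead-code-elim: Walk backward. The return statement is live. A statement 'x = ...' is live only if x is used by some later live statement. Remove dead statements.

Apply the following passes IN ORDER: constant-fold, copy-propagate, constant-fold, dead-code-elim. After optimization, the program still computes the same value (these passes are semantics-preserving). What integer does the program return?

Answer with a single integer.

Initial IR:
  y = 6
  a = 7 * 1
  x = a * a
  b = 7 * 7
  return b
After constant-fold (5 stmts):
  y = 6
  a = 7
  x = a * a
  b = 49
  return b
After copy-propagate (5 stmts):
  y = 6
  a = 7
  x = 7 * 7
  b = 49
  return 49
After constant-fold (5 stmts):
  y = 6
  a = 7
  x = 49
  b = 49
  return 49
After dead-code-elim (1 stmts):
  return 49
Evaluate:
  y = 6  =>  y = 6
  a = 7 * 1  =>  a = 7
  x = a * a  =>  x = 49
  b = 7 * 7  =>  b = 49
  return b = 49

Answer: 49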